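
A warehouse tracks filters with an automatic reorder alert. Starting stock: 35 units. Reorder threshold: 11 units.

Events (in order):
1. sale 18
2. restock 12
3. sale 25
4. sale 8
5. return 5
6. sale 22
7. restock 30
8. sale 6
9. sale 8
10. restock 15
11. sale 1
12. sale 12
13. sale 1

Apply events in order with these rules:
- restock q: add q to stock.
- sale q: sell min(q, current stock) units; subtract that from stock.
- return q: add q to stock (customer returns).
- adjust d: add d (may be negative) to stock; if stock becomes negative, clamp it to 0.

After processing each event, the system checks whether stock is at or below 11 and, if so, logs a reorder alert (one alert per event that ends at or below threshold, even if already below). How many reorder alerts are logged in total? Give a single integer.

Processing events:
Start: stock = 35
  Event 1 (sale 18): sell min(18,35)=18. stock: 35 - 18 = 17. total_sold = 18
  Event 2 (restock 12): 17 + 12 = 29
  Event 3 (sale 25): sell min(25,29)=25. stock: 29 - 25 = 4. total_sold = 43
  Event 4 (sale 8): sell min(8,4)=4. stock: 4 - 4 = 0. total_sold = 47
  Event 5 (return 5): 0 + 5 = 5
  Event 6 (sale 22): sell min(22,5)=5. stock: 5 - 5 = 0. total_sold = 52
  Event 7 (restock 30): 0 + 30 = 30
  Event 8 (sale 6): sell min(6,30)=6. stock: 30 - 6 = 24. total_sold = 58
  Event 9 (sale 8): sell min(8,24)=8. stock: 24 - 8 = 16. total_sold = 66
  Event 10 (restock 15): 16 + 15 = 31
  Event 11 (sale 1): sell min(1,31)=1. stock: 31 - 1 = 30. total_sold = 67
  Event 12 (sale 12): sell min(12,30)=12. stock: 30 - 12 = 18. total_sold = 79
  Event 13 (sale 1): sell min(1,18)=1. stock: 18 - 1 = 17. total_sold = 80
Final: stock = 17, total_sold = 80

Checking against threshold 11:
  After event 1: stock=17 > 11
  After event 2: stock=29 > 11
  After event 3: stock=4 <= 11 -> ALERT
  After event 4: stock=0 <= 11 -> ALERT
  After event 5: stock=5 <= 11 -> ALERT
  After event 6: stock=0 <= 11 -> ALERT
  After event 7: stock=30 > 11
  After event 8: stock=24 > 11
  After event 9: stock=16 > 11
  After event 10: stock=31 > 11
  After event 11: stock=30 > 11
  After event 12: stock=18 > 11
  After event 13: stock=17 > 11
Alert events: [3, 4, 5, 6]. Count = 4

Answer: 4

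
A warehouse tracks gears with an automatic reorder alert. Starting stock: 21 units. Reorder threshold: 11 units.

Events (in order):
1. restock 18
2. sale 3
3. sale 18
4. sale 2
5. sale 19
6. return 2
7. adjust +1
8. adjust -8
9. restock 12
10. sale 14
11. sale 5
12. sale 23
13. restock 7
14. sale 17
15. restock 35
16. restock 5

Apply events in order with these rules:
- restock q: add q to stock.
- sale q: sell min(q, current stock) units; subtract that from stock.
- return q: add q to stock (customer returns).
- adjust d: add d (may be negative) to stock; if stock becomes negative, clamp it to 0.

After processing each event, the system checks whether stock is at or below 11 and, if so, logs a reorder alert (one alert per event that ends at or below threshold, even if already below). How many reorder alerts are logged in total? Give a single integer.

Answer: 9

Derivation:
Processing events:
Start: stock = 21
  Event 1 (restock 18): 21 + 18 = 39
  Event 2 (sale 3): sell min(3,39)=3. stock: 39 - 3 = 36. total_sold = 3
  Event 3 (sale 18): sell min(18,36)=18. stock: 36 - 18 = 18. total_sold = 21
  Event 4 (sale 2): sell min(2,18)=2. stock: 18 - 2 = 16. total_sold = 23
  Event 5 (sale 19): sell min(19,16)=16. stock: 16 - 16 = 0. total_sold = 39
  Event 6 (return 2): 0 + 2 = 2
  Event 7 (adjust +1): 2 + 1 = 3
  Event 8 (adjust -8): 3 + -8 = 0 (clamped to 0)
  Event 9 (restock 12): 0 + 12 = 12
  Event 10 (sale 14): sell min(14,12)=12. stock: 12 - 12 = 0. total_sold = 51
  Event 11 (sale 5): sell min(5,0)=0. stock: 0 - 0 = 0. total_sold = 51
  Event 12 (sale 23): sell min(23,0)=0. stock: 0 - 0 = 0. total_sold = 51
  Event 13 (restock 7): 0 + 7 = 7
  Event 14 (sale 17): sell min(17,7)=7. stock: 7 - 7 = 0. total_sold = 58
  Event 15 (restock 35): 0 + 35 = 35
  Event 16 (restock 5): 35 + 5 = 40
Final: stock = 40, total_sold = 58

Checking against threshold 11:
  After event 1: stock=39 > 11
  After event 2: stock=36 > 11
  After event 3: stock=18 > 11
  After event 4: stock=16 > 11
  After event 5: stock=0 <= 11 -> ALERT
  After event 6: stock=2 <= 11 -> ALERT
  After event 7: stock=3 <= 11 -> ALERT
  After event 8: stock=0 <= 11 -> ALERT
  After event 9: stock=12 > 11
  After event 10: stock=0 <= 11 -> ALERT
  After event 11: stock=0 <= 11 -> ALERT
  After event 12: stock=0 <= 11 -> ALERT
  After event 13: stock=7 <= 11 -> ALERT
  After event 14: stock=0 <= 11 -> ALERT
  After event 15: stock=35 > 11
  After event 16: stock=40 > 11
Alert events: [5, 6, 7, 8, 10, 11, 12, 13, 14]. Count = 9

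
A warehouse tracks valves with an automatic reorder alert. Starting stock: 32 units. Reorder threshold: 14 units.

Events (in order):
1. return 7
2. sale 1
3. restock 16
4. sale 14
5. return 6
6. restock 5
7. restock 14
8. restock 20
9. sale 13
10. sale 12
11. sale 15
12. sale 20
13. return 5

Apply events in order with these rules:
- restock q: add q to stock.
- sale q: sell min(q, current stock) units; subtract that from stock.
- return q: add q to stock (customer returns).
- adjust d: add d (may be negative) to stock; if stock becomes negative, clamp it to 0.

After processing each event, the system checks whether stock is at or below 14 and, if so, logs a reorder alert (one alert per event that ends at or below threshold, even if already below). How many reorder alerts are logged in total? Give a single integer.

Answer: 0

Derivation:
Processing events:
Start: stock = 32
  Event 1 (return 7): 32 + 7 = 39
  Event 2 (sale 1): sell min(1,39)=1. stock: 39 - 1 = 38. total_sold = 1
  Event 3 (restock 16): 38 + 16 = 54
  Event 4 (sale 14): sell min(14,54)=14. stock: 54 - 14 = 40. total_sold = 15
  Event 5 (return 6): 40 + 6 = 46
  Event 6 (restock 5): 46 + 5 = 51
  Event 7 (restock 14): 51 + 14 = 65
  Event 8 (restock 20): 65 + 20 = 85
  Event 9 (sale 13): sell min(13,85)=13. stock: 85 - 13 = 72. total_sold = 28
  Event 10 (sale 12): sell min(12,72)=12. stock: 72 - 12 = 60. total_sold = 40
  Event 11 (sale 15): sell min(15,60)=15. stock: 60 - 15 = 45. total_sold = 55
  Event 12 (sale 20): sell min(20,45)=20. stock: 45 - 20 = 25. total_sold = 75
  Event 13 (return 5): 25 + 5 = 30
Final: stock = 30, total_sold = 75

Checking against threshold 14:
  After event 1: stock=39 > 14
  After event 2: stock=38 > 14
  After event 3: stock=54 > 14
  After event 4: stock=40 > 14
  After event 5: stock=46 > 14
  After event 6: stock=51 > 14
  After event 7: stock=65 > 14
  After event 8: stock=85 > 14
  After event 9: stock=72 > 14
  After event 10: stock=60 > 14
  After event 11: stock=45 > 14
  After event 12: stock=25 > 14
  After event 13: stock=30 > 14
Alert events: []. Count = 0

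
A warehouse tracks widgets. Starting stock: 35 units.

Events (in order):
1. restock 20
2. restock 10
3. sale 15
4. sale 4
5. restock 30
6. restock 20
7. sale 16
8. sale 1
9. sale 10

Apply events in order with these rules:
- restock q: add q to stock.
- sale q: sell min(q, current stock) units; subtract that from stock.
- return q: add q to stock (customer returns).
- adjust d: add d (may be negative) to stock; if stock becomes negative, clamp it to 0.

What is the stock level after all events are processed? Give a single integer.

Answer: 69

Derivation:
Processing events:
Start: stock = 35
  Event 1 (restock 20): 35 + 20 = 55
  Event 2 (restock 10): 55 + 10 = 65
  Event 3 (sale 15): sell min(15,65)=15. stock: 65 - 15 = 50. total_sold = 15
  Event 4 (sale 4): sell min(4,50)=4. stock: 50 - 4 = 46. total_sold = 19
  Event 5 (restock 30): 46 + 30 = 76
  Event 6 (restock 20): 76 + 20 = 96
  Event 7 (sale 16): sell min(16,96)=16. stock: 96 - 16 = 80. total_sold = 35
  Event 8 (sale 1): sell min(1,80)=1. stock: 80 - 1 = 79. total_sold = 36
  Event 9 (sale 10): sell min(10,79)=10. stock: 79 - 10 = 69. total_sold = 46
Final: stock = 69, total_sold = 46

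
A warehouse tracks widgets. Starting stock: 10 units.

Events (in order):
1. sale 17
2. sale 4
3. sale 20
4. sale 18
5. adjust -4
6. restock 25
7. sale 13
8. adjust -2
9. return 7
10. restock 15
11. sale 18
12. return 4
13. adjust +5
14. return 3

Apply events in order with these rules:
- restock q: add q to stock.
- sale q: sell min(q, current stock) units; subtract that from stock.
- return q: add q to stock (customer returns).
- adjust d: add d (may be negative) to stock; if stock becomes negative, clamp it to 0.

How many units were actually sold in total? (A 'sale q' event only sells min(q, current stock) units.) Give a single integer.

Answer: 41

Derivation:
Processing events:
Start: stock = 10
  Event 1 (sale 17): sell min(17,10)=10. stock: 10 - 10 = 0. total_sold = 10
  Event 2 (sale 4): sell min(4,0)=0. stock: 0 - 0 = 0. total_sold = 10
  Event 3 (sale 20): sell min(20,0)=0. stock: 0 - 0 = 0. total_sold = 10
  Event 4 (sale 18): sell min(18,0)=0. stock: 0 - 0 = 0. total_sold = 10
  Event 5 (adjust -4): 0 + -4 = 0 (clamped to 0)
  Event 6 (restock 25): 0 + 25 = 25
  Event 7 (sale 13): sell min(13,25)=13. stock: 25 - 13 = 12. total_sold = 23
  Event 8 (adjust -2): 12 + -2 = 10
  Event 9 (return 7): 10 + 7 = 17
  Event 10 (restock 15): 17 + 15 = 32
  Event 11 (sale 18): sell min(18,32)=18. stock: 32 - 18 = 14. total_sold = 41
  Event 12 (return 4): 14 + 4 = 18
  Event 13 (adjust +5): 18 + 5 = 23
  Event 14 (return 3): 23 + 3 = 26
Final: stock = 26, total_sold = 41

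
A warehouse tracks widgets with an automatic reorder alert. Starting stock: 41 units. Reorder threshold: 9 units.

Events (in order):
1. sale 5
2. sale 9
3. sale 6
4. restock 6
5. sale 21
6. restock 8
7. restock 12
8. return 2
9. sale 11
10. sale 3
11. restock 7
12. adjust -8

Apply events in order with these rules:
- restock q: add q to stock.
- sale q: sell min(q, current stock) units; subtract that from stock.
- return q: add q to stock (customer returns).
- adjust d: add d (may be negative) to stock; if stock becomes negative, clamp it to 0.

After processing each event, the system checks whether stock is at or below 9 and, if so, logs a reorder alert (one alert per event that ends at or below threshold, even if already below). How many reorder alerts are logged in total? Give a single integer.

Processing events:
Start: stock = 41
  Event 1 (sale 5): sell min(5,41)=5. stock: 41 - 5 = 36. total_sold = 5
  Event 2 (sale 9): sell min(9,36)=9. stock: 36 - 9 = 27. total_sold = 14
  Event 3 (sale 6): sell min(6,27)=6. stock: 27 - 6 = 21. total_sold = 20
  Event 4 (restock 6): 21 + 6 = 27
  Event 5 (sale 21): sell min(21,27)=21. stock: 27 - 21 = 6. total_sold = 41
  Event 6 (restock 8): 6 + 8 = 14
  Event 7 (restock 12): 14 + 12 = 26
  Event 8 (return 2): 26 + 2 = 28
  Event 9 (sale 11): sell min(11,28)=11. stock: 28 - 11 = 17. total_sold = 52
  Event 10 (sale 3): sell min(3,17)=3. stock: 17 - 3 = 14. total_sold = 55
  Event 11 (restock 7): 14 + 7 = 21
  Event 12 (adjust -8): 21 + -8 = 13
Final: stock = 13, total_sold = 55

Checking against threshold 9:
  After event 1: stock=36 > 9
  After event 2: stock=27 > 9
  After event 3: stock=21 > 9
  After event 4: stock=27 > 9
  After event 5: stock=6 <= 9 -> ALERT
  After event 6: stock=14 > 9
  After event 7: stock=26 > 9
  After event 8: stock=28 > 9
  After event 9: stock=17 > 9
  After event 10: stock=14 > 9
  After event 11: stock=21 > 9
  After event 12: stock=13 > 9
Alert events: [5]. Count = 1

Answer: 1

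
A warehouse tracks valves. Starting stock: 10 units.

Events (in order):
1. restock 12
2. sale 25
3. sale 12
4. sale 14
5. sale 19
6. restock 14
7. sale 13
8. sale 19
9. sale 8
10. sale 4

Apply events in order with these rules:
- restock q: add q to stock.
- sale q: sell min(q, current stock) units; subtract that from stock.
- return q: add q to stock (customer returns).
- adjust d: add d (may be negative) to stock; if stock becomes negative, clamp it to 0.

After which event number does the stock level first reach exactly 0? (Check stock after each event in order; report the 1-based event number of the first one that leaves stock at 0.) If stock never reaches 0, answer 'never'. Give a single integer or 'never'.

Processing events:
Start: stock = 10
  Event 1 (restock 12): 10 + 12 = 22
  Event 2 (sale 25): sell min(25,22)=22. stock: 22 - 22 = 0. total_sold = 22
  Event 3 (sale 12): sell min(12,0)=0. stock: 0 - 0 = 0. total_sold = 22
  Event 4 (sale 14): sell min(14,0)=0. stock: 0 - 0 = 0. total_sold = 22
  Event 5 (sale 19): sell min(19,0)=0. stock: 0 - 0 = 0. total_sold = 22
  Event 6 (restock 14): 0 + 14 = 14
  Event 7 (sale 13): sell min(13,14)=13. stock: 14 - 13 = 1. total_sold = 35
  Event 8 (sale 19): sell min(19,1)=1. stock: 1 - 1 = 0. total_sold = 36
  Event 9 (sale 8): sell min(8,0)=0. stock: 0 - 0 = 0. total_sold = 36
  Event 10 (sale 4): sell min(4,0)=0. stock: 0 - 0 = 0. total_sold = 36
Final: stock = 0, total_sold = 36

First zero at event 2.

Answer: 2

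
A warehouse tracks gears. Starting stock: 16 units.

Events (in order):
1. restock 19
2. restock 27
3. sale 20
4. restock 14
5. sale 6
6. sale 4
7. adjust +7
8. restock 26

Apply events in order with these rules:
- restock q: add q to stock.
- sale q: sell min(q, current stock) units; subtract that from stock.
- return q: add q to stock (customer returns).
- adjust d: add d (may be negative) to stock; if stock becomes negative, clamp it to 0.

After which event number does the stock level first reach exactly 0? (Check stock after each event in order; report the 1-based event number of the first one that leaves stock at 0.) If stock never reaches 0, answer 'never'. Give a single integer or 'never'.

Processing events:
Start: stock = 16
  Event 1 (restock 19): 16 + 19 = 35
  Event 2 (restock 27): 35 + 27 = 62
  Event 3 (sale 20): sell min(20,62)=20. stock: 62 - 20 = 42. total_sold = 20
  Event 4 (restock 14): 42 + 14 = 56
  Event 5 (sale 6): sell min(6,56)=6. stock: 56 - 6 = 50. total_sold = 26
  Event 6 (sale 4): sell min(4,50)=4. stock: 50 - 4 = 46. total_sold = 30
  Event 7 (adjust +7): 46 + 7 = 53
  Event 8 (restock 26): 53 + 26 = 79
Final: stock = 79, total_sold = 30

Stock never reaches 0.

Answer: never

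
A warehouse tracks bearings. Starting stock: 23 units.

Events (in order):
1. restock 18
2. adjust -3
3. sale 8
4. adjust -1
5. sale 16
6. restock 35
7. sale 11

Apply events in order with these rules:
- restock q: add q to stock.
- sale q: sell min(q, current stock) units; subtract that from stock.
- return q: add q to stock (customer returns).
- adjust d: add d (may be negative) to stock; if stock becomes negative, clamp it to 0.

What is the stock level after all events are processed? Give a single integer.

Processing events:
Start: stock = 23
  Event 1 (restock 18): 23 + 18 = 41
  Event 2 (adjust -3): 41 + -3 = 38
  Event 3 (sale 8): sell min(8,38)=8. stock: 38 - 8 = 30. total_sold = 8
  Event 4 (adjust -1): 30 + -1 = 29
  Event 5 (sale 16): sell min(16,29)=16. stock: 29 - 16 = 13. total_sold = 24
  Event 6 (restock 35): 13 + 35 = 48
  Event 7 (sale 11): sell min(11,48)=11. stock: 48 - 11 = 37. total_sold = 35
Final: stock = 37, total_sold = 35

Answer: 37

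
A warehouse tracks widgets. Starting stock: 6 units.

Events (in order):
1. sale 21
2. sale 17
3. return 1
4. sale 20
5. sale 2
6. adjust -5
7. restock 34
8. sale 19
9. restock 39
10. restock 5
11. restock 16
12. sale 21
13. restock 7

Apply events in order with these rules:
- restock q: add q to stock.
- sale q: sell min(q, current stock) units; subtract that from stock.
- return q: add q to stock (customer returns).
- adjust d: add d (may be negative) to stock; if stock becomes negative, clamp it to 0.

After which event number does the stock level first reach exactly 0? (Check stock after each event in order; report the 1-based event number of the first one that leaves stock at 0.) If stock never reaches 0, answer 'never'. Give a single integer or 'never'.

Processing events:
Start: stock = 6
  Event 1 (sale 21): sell min(21,6)=6. stock: 6 - 6 = 0. total_sold = 6
  Event 2 (sale 17): sell min(17,0)=0. stock: 0 - 0 = 0. total_sold = 6
  Event 3 (return 1): 0 + 1 = 1
  Event 4 (sale 20): sell min(20,1)=1. stock: 1 - 1 = 0. total_sold = 7
  Event 5 (sale 2): sell min(2,0)=0. stock: 0 - 0 = 0. total_sold = 7
  Event 6 (adjust -5): 0 + -5 = 0 (clamped to 0)
  Event 7 (restock 34): 0 + 34 = 34
  Event 8 (sale 19): sell min(19,34)=19. stock: 34 - 19 = 15. total_sold = 26
  Event 9 (restock 39): 15 + 39 = 54
  Event 10 (restock 5): 54 + 5 = 59
  Event 11 (restock 16): 59 + 16 = 75
  Event 12 (sale 21): sell min(21,75)=21. stock: 75 - 21 = 54. total_sold = 47
  Event 13 (restock 7): 54 + 7 = 61
Final: stock = 61, total_sold = 47

First zero at event 1.

Answer: 1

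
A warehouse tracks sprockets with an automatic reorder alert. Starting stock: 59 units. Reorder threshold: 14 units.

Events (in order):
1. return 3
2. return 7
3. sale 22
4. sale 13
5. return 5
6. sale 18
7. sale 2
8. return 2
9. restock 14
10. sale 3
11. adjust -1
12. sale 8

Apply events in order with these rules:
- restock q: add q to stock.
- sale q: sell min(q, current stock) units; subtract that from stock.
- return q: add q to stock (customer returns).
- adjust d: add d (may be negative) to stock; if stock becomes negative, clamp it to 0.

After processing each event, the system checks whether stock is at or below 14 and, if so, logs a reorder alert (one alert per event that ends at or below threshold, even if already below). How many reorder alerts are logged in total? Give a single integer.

Answer: 0

Derivation:
Processing events:
Start: stock = 59
  Event 1 (return 3): 59 + 3 = 62
  Event 2 (return 7): 62 + 7 = 69
  Event 3 (sale 22): sell min(22,69)=22. stock: 69 - 22 = 47. total_sold = 22
  Event 4 (sale 13): sell min(13,47)=13. stock: 47 - 13 = 34. total_sold = 35
  Event 5 (return 5): 34 + 5 = 39
  Event 6 (sale 18): sell min(18,39)=18. stock: 39 - 18 = 21. total_sold = 53
  Event 7 (sale 2): sell min(2,21)=2. stock: 21 - 2 = 19. total_sold = 55
  Event 8 (return 2): 19 + 2 = 21
  Event 9 (restock 14): 21 + 14 = 35
  Event 10 (sale 3): sell min(3,35)=3. stock: 35 - 3 = 32. total_sold = 58
  Event 11 (adjust -1): 32 + -1 = 31
  Event 12 (sale 8): sell min(8,31)=8. stock: 31 - 8 = 23. total_sold = 66
Final: stock = 23, total_sold = 66

Checking against threshold 14:
  After event 1: stock=62 > 14
  After event 2: stock=69 > 14
  After event 3: stock=47 > 14
  After event 4: stock=34 > 14
  After event 5: stock=39 > 14
  After event 6: stock=21 > 14
  After event 7: stock=19 > 14
  After event 8: stock=21 > 14
  After event 9: stock=35 > 14
  After event 10: stock=32 > 14
  After event 11: stock=31 > 14
  After event 12: stock=23 > 14
Alert events: []. Count = 0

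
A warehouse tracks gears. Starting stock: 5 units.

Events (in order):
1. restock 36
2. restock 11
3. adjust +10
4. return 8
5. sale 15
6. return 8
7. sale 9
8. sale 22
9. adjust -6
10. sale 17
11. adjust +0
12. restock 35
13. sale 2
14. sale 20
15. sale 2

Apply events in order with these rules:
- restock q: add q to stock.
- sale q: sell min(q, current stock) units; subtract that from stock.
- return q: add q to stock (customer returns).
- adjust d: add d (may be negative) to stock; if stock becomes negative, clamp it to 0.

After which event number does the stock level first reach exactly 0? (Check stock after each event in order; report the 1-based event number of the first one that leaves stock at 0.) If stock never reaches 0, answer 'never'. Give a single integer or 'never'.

Processing events:
Start: stock = 5
  Event 1 (restock 36): 5 + 36 = 41
  Event 2 (restock 11): 41 + 11 = 52
  Event 3 (adjust +10): 52 + 10 = 62
  Event 4 (return 8): 62 + 8 = 70
  Event 5 (sale 15): sell min(15,70)=15. stock: 70 - 15 = 55. total_sold = 15
  Event 6 (return 8): 55 + 8 = 63
  Event 7 (sale 9): sell min(9,63)=9. stock: 63 - 9 = 54. total_sold = 24
  Event 8 (sale 22): sell min(22,54)=22. stock: 54 - 22 = 32. total_sold = 46
  Event 9 (adjust -6): 32 + -6 = 26
  Event 10 (sale 17): sell min(17,26)=17. stock: 26 - 17 = 9. total_sold = 63
  Event 11 (adjust +0): 9 + 0 = 9
  Event 12 (restock 35): 9 + 35 = 44
  Event 13 (sale 2): sell min(2,44)=2. stock: 44 - 2 = 42. total_sold = 65
  Event 14 (sale 20): sell min(20,42)=20. stock: 42 - 20 = 22. total_sold = 85
  Event 15 (sale 2): sell min(2,22)=2. stock: 22 - 2 = 20. total_sold = 87
Final: stock = 20, total_sold = 87

Stock never reaches 0.

Answer: never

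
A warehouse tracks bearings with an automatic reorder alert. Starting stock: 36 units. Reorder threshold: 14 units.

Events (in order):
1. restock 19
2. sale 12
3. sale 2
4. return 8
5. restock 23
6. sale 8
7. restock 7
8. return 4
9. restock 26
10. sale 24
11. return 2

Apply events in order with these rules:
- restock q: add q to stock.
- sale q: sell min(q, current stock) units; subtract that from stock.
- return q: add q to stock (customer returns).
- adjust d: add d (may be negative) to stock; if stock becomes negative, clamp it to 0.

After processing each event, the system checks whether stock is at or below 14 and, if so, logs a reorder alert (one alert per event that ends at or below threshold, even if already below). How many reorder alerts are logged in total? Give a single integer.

Processing events:
Start: stock = 36
  Event 1 (restock 19): 36 + 19 = 55
  Event 2 (sale 12): sell min(12,55)=12. stock: 55 - 12 = 43. total_sold = 12
  Event 3 (sale 2): sell min(2,43)=2. stock: 43 - 2 = 41. total_sold = 14
  Event 4 (return 8): 41 + 8 = 49
  Event 5 (restock 23): 49 + 23 = 72
  Event 6 (sale 8): sell min(8,72)=8. stock: 72 - 8 = 64. total_sold = 22
  Event 7 (restock 7): 64 + 7 = 71
  Event 8 (return 4): 71 + 4 = 75
  Event 9 (restock 26): 75 + 26 = 101
  Event 10 (sale 24): sell min(24,101)=24. stock: 101 - 24 = 77. total_sold = 46
  Event 11 (return 2): 77 + 2 = 79
Final: stock = 79, total_sold = 46

Checking against threshold 14:
  After event 1: stock=55 > 14
  After event 2: stock=43 > 14
  After event 3: stock=41 > 14
  After event 4: stock=49 > 14
  After event 5: stock=72 > 14
  After event 6: stock=64 > 14
  After event 7: stock=71 > 14
  After event 8: stock=75 > 14
  After event 9: stock=101 > 14
  After event 10: stock=77 > 14
  After event 11: stock=79 > 14
Alert events: []. Count = 0

Answer: 0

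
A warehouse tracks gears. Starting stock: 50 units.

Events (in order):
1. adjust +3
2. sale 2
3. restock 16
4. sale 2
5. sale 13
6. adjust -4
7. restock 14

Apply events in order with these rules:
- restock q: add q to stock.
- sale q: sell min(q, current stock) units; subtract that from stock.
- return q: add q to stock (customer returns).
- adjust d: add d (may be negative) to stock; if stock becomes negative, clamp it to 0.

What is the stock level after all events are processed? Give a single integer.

Processing events:
Start: stock = 50
  Event 1 (adjust +3): 50 + 3 = 53
  Event 2 (sale 2): sell min(2,53)=2. stock: 53 - 2 = 51. total_sold = 2
  Event 3 (restock 16): 51 + 16 = 67
  Event 4 (sale 2): sell min(2,67)=2. stock: 67 - 2 = 65. total_sold = 4
  Event 5 (sale 13): sell min(13,65)=13. stock: 65 - 13 = 52. total_sold = 17
  Event 6 (adjust -4): 52 + -4 = 48
  Event 7 (restock 14): 48 + 14 = 62
Final: stock = 62, total_sold = 17

Answer: 62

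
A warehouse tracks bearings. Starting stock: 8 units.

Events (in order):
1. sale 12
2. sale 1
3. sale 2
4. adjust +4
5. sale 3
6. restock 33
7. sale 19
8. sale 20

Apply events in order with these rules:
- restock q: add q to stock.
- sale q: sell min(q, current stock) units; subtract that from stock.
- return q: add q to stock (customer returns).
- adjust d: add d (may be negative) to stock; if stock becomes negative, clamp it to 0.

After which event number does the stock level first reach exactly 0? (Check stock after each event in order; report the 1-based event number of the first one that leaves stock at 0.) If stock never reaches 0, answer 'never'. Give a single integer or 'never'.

Processing events:
Start: stock = 8
  Event 1 (sale 12): sell min(12,8)=8. stock: 8 - 8 = 0. total_sold = 8
  Event 2 (sale 1): sell min(1,0)=0. stock: 0 - 0 = 0. total_sold = 8
  Event 3 (sale 2): sell min(2,0)=0. stock: 0 - 0 = 0. total_sold = 8
  Event 4 (adjust +4): 0 + 4 = 4
  Event 5 (sale 3): sell min(3,4)=3. stock: 4 - 3 = 1. total_sold = 11
  Event 6 (restock 33): 1 + 33 = 34
  Event 7 (sale 19): sell min(19,34)=19. stock: 34 - 19 = 15. total_sold = 30
  Event 8 (sale 20): sell min(20,15)=15. stock: 15 - 15 = 0. total_sold = 45
Final: stock = 0, total_sold = 45

First zero at event 1.

Answer: 1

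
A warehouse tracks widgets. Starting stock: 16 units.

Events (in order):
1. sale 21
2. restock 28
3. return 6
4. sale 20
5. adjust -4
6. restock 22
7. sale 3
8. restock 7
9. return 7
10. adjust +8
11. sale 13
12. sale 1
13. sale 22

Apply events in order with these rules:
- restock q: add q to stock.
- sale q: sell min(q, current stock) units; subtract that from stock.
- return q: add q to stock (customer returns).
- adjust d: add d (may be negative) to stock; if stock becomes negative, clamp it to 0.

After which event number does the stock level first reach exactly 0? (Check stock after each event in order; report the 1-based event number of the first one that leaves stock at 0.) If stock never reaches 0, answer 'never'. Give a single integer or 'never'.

Answer: 1

Derivation:
Processing events:
Start: stock = 16
  Event 1 (sale 21): sell min(21,16)=16. stock: 16 - 16 = 0. total_sold = 16
  Event 2 (restock 28): 0 + 28 = 28
  Event 3 (return 6): 28 + 6 = 34
  Event 4 (sale 20): sell min(20,34)=20. stock: 34 - 20 = 14. total_sold = 36
  Event 5 (adjust -4): 14 + -4 = 10
  Event 6 (restock 22): 10 + 22 = 32
  Event 7 (sale 3): sell min(3,32)=3. stock: 32 - 3 = 29. total_sold = 39
  Event 8 (restock 7): 29 + 7 = 36
  Event 9 (return 7): 36 + 7 = 43
  Event 10 (adjust +8): 43 + 8 = 51
  Event 11 (sale 13): sell min(13,51)=13. stock: 51 - 13 = 38. total_sold = 52
  Event 12 (sale 1): sell min(1,38)=1. stock: 38 - 1 = 37. total_sold = 53
  Event 13 (sale 22): sell min(22,37)=22. stock: 37 - 22 = 15. total_sold = 75
Final: stock = 15, total_sold = 75

First zero at event 1.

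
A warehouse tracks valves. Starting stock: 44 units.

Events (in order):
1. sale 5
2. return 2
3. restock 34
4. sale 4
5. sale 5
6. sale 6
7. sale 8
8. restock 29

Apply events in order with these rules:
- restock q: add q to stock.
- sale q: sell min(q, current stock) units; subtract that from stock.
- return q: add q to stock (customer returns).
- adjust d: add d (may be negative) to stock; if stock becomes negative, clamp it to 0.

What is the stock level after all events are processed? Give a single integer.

Answer: 81

Derivation:
Processing events:
Start: stock = 44
  Event 1 (sale 5): sell min(5,44)=5. stock: 44 - 5 = 39. total_sold = 5
  Event 2 (return 2): 39 + 2 = 41
  Event 3 (restock 34): 41 + 34 = 75
  Event 4 (sale 4): sell min(4,75)=4. stock: 75 - 4 = 71. total_sold = 9
  Event 5 (sale 5): sell min(5,71)=5. stock: 71 - 5 = 66. total_sold = 14
  Event 6 (sale 6): sell min(6,66)=6. stock: 66 - 6 = 60. total_sold = 20
  Event 7 (sale 8): sell min(8,60)=8. stock: 60 - 8 = 52. total_sold = 28
  Event 8 (restock 29): 52 + 29 = 81
Final: stock = 81, total_sold = 28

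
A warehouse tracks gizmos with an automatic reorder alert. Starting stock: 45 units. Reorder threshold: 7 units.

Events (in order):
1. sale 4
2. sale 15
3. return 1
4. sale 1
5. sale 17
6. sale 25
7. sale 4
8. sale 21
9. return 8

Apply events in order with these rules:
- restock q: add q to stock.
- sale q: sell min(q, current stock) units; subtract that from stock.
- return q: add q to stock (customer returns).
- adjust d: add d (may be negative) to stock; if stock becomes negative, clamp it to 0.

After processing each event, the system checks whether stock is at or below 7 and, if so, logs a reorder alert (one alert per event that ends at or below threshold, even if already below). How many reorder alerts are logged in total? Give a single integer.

Answer: 3

Derivation:
Processing events:
Start: stock = 45
  Event 1 (sale 4): sell min(4,45)=4. stock: 45 - 4 = 41. total_sold = 4
  Event 2 (sale 15): sell min(15,41)=15. stock: 41 - 15 = 26. total_sold = 19
  Event 3 (return 1): 26 + 1 = 27
  Event 4 (sale 1): sell min(1,27)=1. stock: 27 - 1 = 26. total_sold = 20
  Event 5 (sale 17): sell min(17,26)=17. stock: 26 - 17 = 9. total_sold = 37
  Event 6 (sale 25): sell min(25,9)=9. stock: 9 - 9 = 0. total_sold = 46
  Event 7 (sale 4): sell min(4,0)=0. stock: 0 - 0 = 0. total_sold = 46
  Event 8 (sale 21): sell min(21,0)=0. stock: 0 - 0 = 0. total_sold = 46
  Event 9 (return 8): 0 + 8 = 8
Final: stock = 8, total_sold = 46

Checking against threshold 7:
  After event 1: stock=41 > 7
  After event 2: stock=26 > 7
  After event 3: stock=27 > 7
  After event 4: stock=26 > 7
  After event 5: stock=9 > 7
  After event 6: stock=0 <= 7 -> ALERT
  After event 7: stock=0 <= 7 -> ALERT
  After event 8: stock=0 <= 7 -> ALERT
  After event 9: stock=8 > 7
Alert events: [6, 7, 8]. Count = 3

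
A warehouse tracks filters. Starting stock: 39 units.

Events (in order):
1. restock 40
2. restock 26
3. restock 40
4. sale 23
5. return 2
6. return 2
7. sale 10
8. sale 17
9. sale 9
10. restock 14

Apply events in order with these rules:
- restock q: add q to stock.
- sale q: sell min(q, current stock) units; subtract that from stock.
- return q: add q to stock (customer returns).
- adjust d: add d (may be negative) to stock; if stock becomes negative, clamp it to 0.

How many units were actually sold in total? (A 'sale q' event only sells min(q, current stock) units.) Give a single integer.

Processing events:
Start: stock = 39
  Event 1 (restock 40): 39 + 40 = 79
  Event 2 (restock 26): 79 + 26 = 105
  Event 3 (restock 40): 105 + 40 = 145
  Event 4 (sale 23): sell min(23,145)=23. stock: 145 - 23 = 122. total_sold = 23
  Event 5 (return 2): 122 + 2 = 124
  Event 6 (return 2): 124 + 2 = 126
  Event 7 (sale 10): sell min(10,126)=10. stock: 126 - 10 = 116. total_sold = 33
  Event 8 (sale 17): sell min(17,116)=17. stock: 116 - 17 = 99. total_sold = 50
  Event 9 (sale 9): sell min(9,99)=9. stock: 99 - 9 = 90. total_sold = 59
  Event 10 (restock 14): 90 + 14 = 104
Final: stock = 104, total_sold = 59

Answer: 59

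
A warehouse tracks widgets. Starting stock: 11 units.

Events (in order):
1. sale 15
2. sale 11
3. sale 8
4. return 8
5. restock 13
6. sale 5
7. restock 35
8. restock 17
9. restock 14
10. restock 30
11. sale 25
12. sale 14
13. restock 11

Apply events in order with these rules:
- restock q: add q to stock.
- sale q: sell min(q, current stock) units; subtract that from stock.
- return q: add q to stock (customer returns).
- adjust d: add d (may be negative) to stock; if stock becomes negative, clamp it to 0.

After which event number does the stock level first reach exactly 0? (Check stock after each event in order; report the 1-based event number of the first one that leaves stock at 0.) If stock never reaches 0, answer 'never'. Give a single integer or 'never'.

Answer: 1

Derivation:
Processing events:
Start: stock = 11
  Event 1 (sale 15): sell min(15,11)=11. stock: 11 - 11 = 0. total_sold = 11
  Event 2 (sale 11): sell min(11,0)=0. stock: 0 - 0 = 0. total_sold = 11
  Event 3 (sale 8): sell min(8,0)=0. stock: 0 - 0 = 0. total_sold = 11
  Event 4 (return 8): 0 + 8 = 8
  Event 5 (restock 13): 8 + 13 = 21
  Event 6 (sale 5): sell min(5,21)=5. stock: 21 - 5 = 16. total_sold = 16
  Event 7 (restock 35): 16 + 35 = 51
  Event 8 (restock 17): 51 + 17 = 68
  Event 9 (restock 14): 68 + 14 = 82
  Event 10 (restock 30): 82 + 30 = 112
  Event 11 (sale 25): sell min(25,112)=25. stock: 112 - 25 = 87. total_sold = 41
  Event 12 (sale 14): sell min(14,87)=14. stock: 87 - 14 = 73. total_sold = 55
  Event 13 (restock 11): 73 + 11 = 84
Final: stock = 84, total_sold = 55

First zero at event 1.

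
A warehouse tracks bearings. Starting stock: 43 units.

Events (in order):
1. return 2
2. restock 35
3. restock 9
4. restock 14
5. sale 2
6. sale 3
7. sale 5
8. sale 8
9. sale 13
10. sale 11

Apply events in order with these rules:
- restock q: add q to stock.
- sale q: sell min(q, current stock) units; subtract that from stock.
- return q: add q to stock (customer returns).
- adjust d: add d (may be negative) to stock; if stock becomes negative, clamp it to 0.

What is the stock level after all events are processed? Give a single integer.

Processing events:
Start: stock = 43
  Event 1 (return 2): 43 + 2 = 45
  Event 2 (restock 35): 45 + 35 = 80
  Event 3 (restock 9): 80 + 9 = 89
  Event 4 (restock 14): 89 + 14 = 103
  Event 5 (sale 2): sell min(2,103)=2. stock: 103 - 2 = 101. total_sold = 2
  Event 6 (sale 3): sell min(3,101)=3. stock: 101 - 3 = 98. total_sold = 5
  Event 7 (sale 5): sell min(5,98)=5. stock: 98 - 5 = 93. total_sold = 10
  Event 8 (sale 8): sell min(8,93)=8. stock: 93 - 8 = 85. total_sold = 18
  Event 9 (sale 13): sell min(13,85)=13. stock: 85 - 13 = 72. total_sold = 31
  Event 10 (sale 11): sell min(11,72)=11. stock: 72 - 11 = 61. total_sold = 42
Final: stock = 61, total_sold = 42

Answer: 61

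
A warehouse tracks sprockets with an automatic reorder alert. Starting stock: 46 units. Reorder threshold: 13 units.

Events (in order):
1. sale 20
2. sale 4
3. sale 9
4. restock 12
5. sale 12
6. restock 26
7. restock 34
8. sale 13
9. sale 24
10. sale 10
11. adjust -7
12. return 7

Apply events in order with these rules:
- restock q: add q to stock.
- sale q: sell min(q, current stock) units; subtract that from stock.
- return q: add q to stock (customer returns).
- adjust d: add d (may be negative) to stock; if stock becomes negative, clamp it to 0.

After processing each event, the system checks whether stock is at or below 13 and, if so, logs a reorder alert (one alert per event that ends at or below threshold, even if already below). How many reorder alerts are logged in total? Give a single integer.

Processing events:
Start: stock = 46
  Event 1 (sale 20): sell min(20,46)=20. stock: 46 - 20 = 26. total_sold = 20
  Event 2 (sale 4): sell min(4,26)=4. stock: 26 - 4 = 22. total_sold = 24
  Event 3 (sale 9): sell min(9,22)=9. stock: 22 - 9 = 13. total_sold = 33
  Event 4 (restock 12): 13 + 12 = 25
  Event 5 (sale 12): sell min(12,25)=12. stock: 25 - 12 = 13. total_sold = 45
  Event 6 (restock 26): 13 + 26 = 39
  Event 7 (restock 34): 39 + 34 = 73
  Event 8 (sale 13): sell min(13,73)=13. stock: 73 - 13 = 60. total_sold = 58
  Event 9 (sale 24): sell min(24,60)=24. stock: 60 - 24 = 36. total_sold = 82
  Event 10 (sale 10): sell min(10,36)=10. stock: 36 - 10 = 26. total_sold = 92
  Event 11 (adjust -7): 26 + -7 = 19
  Event 12 (return 7): 19 + 7 = 26
Final: stock = 26, total_sold = 92

Checking against threshold 13:
  After event 1: stock=26 > 13
  After event 2: stock=22 > 13
  After event 3: stock=13 <= 13 -> ALERT
  After event 4: stock=25 > 13
  After event 5: stock=13 <= 13 -> ALERT
  After event 6: stock=39 > 13
  After event 7: stock=73 > 13
  After event 8: stock=60 > 13
  After event 9: stock=36 > 13
  After event 10: stock=26 > 13
  After event 11: stock=19 > 13
  After event 12: stock=26 > 13
Alert events: [3, 5]. Count = 2

Answer: 2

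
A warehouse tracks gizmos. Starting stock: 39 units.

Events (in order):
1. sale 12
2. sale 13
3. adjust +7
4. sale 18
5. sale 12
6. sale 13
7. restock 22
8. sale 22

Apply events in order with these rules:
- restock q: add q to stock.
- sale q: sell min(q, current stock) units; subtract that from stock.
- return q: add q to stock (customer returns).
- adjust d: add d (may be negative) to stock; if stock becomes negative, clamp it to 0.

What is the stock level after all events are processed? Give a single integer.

Processing events:
Start: stock = 39
  Event 1 (sale 12): sell min(12,39)=12. stock: 39 - 12 = 27. total_sold = 12
  Event 2 (sale 13): sell min(13,27)=13. stock: 27 - 13 = 14. total_sold = 25
  Event 3 (adjust +7): 14 + 7 = 21
  Event 4 (sale 18): sell min(18,21)=18. stock: 21 - 18 = 3. total_sold = 43
  Event 5 (sale 12): sell min(12,3)=3. stock: 3 - 3 = 0. total_sold = 46
  Event 6 (sale 13): sell min(13,0)=0. stock: 0 - 0 = 0. total_sold = 46
  Event 7 (restock 22): 0 + 22 = 22
  Event 8 (sale 22): sell min(22,22)=22. stock: 22 - 22 = 0. total_sold = 68
Final: stock = 0, total_sold = 68

Answer: 0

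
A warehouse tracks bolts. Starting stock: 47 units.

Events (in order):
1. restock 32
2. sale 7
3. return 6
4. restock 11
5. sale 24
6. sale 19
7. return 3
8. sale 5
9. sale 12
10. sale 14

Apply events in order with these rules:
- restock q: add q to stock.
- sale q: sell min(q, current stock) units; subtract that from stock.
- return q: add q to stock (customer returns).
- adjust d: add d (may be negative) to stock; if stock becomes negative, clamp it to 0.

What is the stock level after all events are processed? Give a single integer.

Answer: 18

Derivation:
Processing events:
Start: stock = 47
  Event 1 (restock 32): 47 + 32 = 79
  Event 2 (sale 7): sell min(7,79)=7. stock: 79 - 7 = 72. total_sold = 7
  Event 3 (return 6): 72 + 6 = 78
  Event 4 (restock 11): 78 + 11 = 89
  Event 5 (sale 24): sell min(24,89)=24. stock: 89 - 24 = 65. total_sold = 31
  Event 6 (sale 19): sell min(19,65)=19. stock: 65 - 19 = 46. total_sold = 50
  Event 7 (return 3): 46 + 3 = 49
  Event 8 (sale 5): sell min(5,49)=5. stock: 49 - 5 = 44. total_sold = 55
  Event 9 (sale 12): sell min(12,44)=12. stock: 44 - 12 = 32. total_sold = 67
  Event 10 (sale 14): sell min(14,32)=14. stock: 32 - 14 = 18. total_sold = 81
Final: stock = 18, total_sold = 81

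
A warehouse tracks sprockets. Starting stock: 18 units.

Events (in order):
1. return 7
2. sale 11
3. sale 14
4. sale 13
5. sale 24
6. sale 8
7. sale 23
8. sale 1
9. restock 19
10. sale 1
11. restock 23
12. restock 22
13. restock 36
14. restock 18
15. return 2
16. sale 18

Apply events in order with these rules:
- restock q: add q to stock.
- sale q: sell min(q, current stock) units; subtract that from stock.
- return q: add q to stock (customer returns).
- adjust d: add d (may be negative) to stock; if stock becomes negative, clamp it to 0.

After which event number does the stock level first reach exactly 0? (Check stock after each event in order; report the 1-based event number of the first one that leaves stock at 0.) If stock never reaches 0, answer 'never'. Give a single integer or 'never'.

Answer: 3

Derivation:
Processing events:
Start: stock = 18
  Event 1 (return 7): 18 + 7 = 25
  Event 2 (sale 11): sell min(11,25)=11. stock: 25 - 11 = 14. total_sold = 11
  Event 3 (sale 14): sell min(14,14)=14. stock: 14 - 14 = 0. total_sold = 25
  Event 4 (sale 13): sell min(13,0)=0. stock: 0 - 0 = 0. total_sold = 25
  Event 5 (sale 24): sell min(24,0)=0. stock: 0 - 0 = 0. total_sold = 25
  Event 6 (sale 8): sell min(8,0)=0. stock: 0 - 0 = 0. total_sold = 25
  Event 7 (sale 23): sell min(23,0)=0. stock: 0 - 0 = 0. total_sold = 25
  Event 8 (sale 1): sell min(1,0)=0. stock: 0 - 0 = 0. total_sold = 25
  Event 9 (restock 19): 0 + 19 = 19
  Event 10 (sale 1): sell min(1,19)=1. stock: 19 - 1 = 18. total_sold = 26
  Event 11 (restock 23): 18 + 23 = 41
  Event 12 (restock 22): 41 + 22 = 63
  Event 13 (restock 36): 63 + 36 = 99
  Event 14 (restock 18): 99 + 18 = 117
  Event 15 (return 2): 117 + 2 = 119
  Event 16 (sale 18): sell min(18,119)=18. stock: 119 - 18 = 101. total_sold = 44
Final: stock = 101, total_sold = 44

First zero at event 3.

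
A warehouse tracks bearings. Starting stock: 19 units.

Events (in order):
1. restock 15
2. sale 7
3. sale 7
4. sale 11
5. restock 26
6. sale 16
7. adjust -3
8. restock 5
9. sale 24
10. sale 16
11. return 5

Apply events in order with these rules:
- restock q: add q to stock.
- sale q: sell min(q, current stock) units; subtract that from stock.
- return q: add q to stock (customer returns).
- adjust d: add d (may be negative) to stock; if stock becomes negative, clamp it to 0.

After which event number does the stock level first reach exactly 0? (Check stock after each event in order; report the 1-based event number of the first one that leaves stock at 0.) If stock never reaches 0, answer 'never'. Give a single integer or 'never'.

Answer: 9

Derivation:
Processing events:
Start: stock = 19
  Event 1 (restock 15): 19 + 15 = 34
  Event 2 (sale 7): sell min(7,34)=7. stock: 34 - 7 = 27. total_sold = 7
  Event 3 (sale 7): sell min(7,27)=7. stock: 27 - 7 = 20. total_sold = 14
  Event 4 (sale 11): sell min(11,20)=11. stock: 20 - 11 = 9. total_sold = 25
  Event 5 (restock 26): 9 + 26 = 35
  Event 6 (sale 16): sell min(16,35)=16. stock: 35 - 16 = 19. total_sold = 41
  Event 7 (adjust -3): 19 + -3 = 16
  Event 8 (restock 5): 16 + 5 = 21
  Event 9 (sale 24): sell min(24,21)=21. stock: 21 - 21 = 0. total_sold = 62
  Event 10 (sale 16): sell min(16,0)=0. stock: 0 - 0 = 0. total_sold = 62
  Event 11 (return 5): 0 + 5 = 5
Final: stock = 5, total_sold = 62

First zero at event 9.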